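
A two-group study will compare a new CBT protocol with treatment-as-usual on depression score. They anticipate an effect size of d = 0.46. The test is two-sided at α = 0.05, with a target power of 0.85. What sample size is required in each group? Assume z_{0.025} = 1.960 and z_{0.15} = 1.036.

For two independent groups with equal n: n = 2·((z_{α/2} + z_β) / d)².
z_{α/2} + z_β = 1.960 + 1.036 = 2.996.
n = 2 × (2.996 / 0.46)² = 2 × 6.513² = 2 × 42.42 = 84.8.
Round up to the next whole participant.

n = 85 per group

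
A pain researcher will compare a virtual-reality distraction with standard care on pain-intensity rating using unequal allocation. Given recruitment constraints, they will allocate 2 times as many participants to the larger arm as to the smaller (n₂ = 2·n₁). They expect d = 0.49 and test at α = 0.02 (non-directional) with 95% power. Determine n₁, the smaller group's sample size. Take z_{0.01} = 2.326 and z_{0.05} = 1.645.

n₁ = 99

With allocation ratio k = n₂/n₁ = 2, Var(x̄₁−x̄₂) = σ²(1/n₁ + 1/(k·n₁)) = σ²·(k+1)/(k·n₁).
So n₁ = (1 + 1/k)·((z_{α/2} + z_β)/d)² = 1.500 × (3.971/0.49)².
n₁ = 1.500 × 65.68 = 98.5.
Round up: n₁ = 99, giving n₂ = 2 × 99 = 198.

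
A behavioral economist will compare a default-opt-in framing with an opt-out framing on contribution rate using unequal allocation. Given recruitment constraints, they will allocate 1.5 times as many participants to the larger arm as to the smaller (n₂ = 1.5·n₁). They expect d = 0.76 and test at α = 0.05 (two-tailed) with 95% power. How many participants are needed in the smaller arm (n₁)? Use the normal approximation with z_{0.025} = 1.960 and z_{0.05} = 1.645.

n₁ = 38

With allocation ratio k = n₂/n₁ = 1.5, Var(x̄₁−x̄₂) = σ²(1/n₁ + 1/(k·n₁)) = σ²·(k+1)/(k·n₁).
So n₁ = (1 + 1/k)·((z_{α/2} + z_β)/d)² = 1.667 × (3.605/0.76)².
n₁ = 1.667 × 22.50 = 37.5.
Round up: n₁ = 38, giving n₂ = 1.5 × 38 = 57.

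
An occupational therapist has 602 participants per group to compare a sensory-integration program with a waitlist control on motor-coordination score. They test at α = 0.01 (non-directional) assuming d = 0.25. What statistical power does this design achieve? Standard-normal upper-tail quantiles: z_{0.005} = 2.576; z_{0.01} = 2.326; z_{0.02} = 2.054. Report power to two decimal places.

power ≈ 0.96

For two equal groups, power = Φ(d·√(n/2) − z_{α/2}).
d·√(n/2) = 0.25 × √(602/2) = 0.25 × 17.349 = 4.337.
z_β = 4.337 − 2.576 = 1.761.
Power = Φ(1.761) = 0.961.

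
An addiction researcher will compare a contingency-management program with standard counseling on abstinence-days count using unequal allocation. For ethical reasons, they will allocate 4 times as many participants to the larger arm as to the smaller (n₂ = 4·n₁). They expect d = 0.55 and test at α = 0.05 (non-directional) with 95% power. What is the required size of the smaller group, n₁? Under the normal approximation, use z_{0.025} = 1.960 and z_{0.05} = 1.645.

With allocation ratio k = n₂/n₁ = 4, Var(x̄₁−x̄₂) = σ²(1/n₁ + 1/(k·n₁)) = σ²·(k+1)/(k·n₁).
So n₁ = (1 + 1/k)·((z_{α/2} + z_β)/d)² = 1.250 × (3.605/0.55)².
n₁ = 1.250 × 42.96 = 53.7.
Round up: n₁ = 54, giving n₂ = 4 × 54 = 216.

n₁ = 54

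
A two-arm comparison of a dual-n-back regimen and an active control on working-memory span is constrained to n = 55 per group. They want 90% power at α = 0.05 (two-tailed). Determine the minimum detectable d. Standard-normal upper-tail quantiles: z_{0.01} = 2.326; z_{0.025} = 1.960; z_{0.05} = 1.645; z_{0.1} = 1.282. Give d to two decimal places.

d_min ≈ 0.62

For two independent groups of n = 55 each: d_min = (z_{α/2} + z_β)·√(2/n).
z-sum = 1.960 + 1.282 = 3.242.
d_min = 3.242 × √(2/55) = 3.242 × 0.1907 = 0.618.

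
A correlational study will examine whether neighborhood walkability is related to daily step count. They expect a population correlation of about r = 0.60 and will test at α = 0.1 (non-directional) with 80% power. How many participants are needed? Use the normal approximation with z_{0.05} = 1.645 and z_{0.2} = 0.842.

Fisher's z: C = ½·ln((1+r)/(1−r)) = ½·ln(4.0000) = 0.6931.
n = ((z_{α/2} + z_β)/C)² + 3.
(1.645 + 0.842) / 0.6931 = 2.487 / 0.6931 = 3.588.
n = 3.588² + 3 = 12.88 + 3 = 15.9.
Round up.

n = 16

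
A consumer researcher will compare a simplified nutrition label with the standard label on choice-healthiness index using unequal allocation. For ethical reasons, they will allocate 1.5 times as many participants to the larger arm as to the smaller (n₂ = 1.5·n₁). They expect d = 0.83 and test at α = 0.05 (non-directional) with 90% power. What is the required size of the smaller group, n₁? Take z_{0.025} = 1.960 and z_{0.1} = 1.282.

With allocation ratio k = n₂/n₁ = 1.5, Var(x̄₁−x̄₂) = σ²(1/n₁ + 1/(k·n₁)) = σ²·(k+1)/(k·n₁).
So n₁ = (1 + 1/k)·((z_{α/2} + z_β)/d)² = 1.667 × (3.242/0.83)².
n₁ = 1.667 × 15.26 = 25.4.
Round up: n₁ = 26, giving n₂ = 1.5 × 26 = 39.

n₁ = 26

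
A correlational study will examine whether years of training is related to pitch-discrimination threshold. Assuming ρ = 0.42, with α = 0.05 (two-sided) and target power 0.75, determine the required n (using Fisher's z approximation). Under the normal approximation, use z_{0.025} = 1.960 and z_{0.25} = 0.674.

Fisher's z: C = ½·ln((1+r)/(1−r)) = ½·ln(2.4483) = 0.4477.
n = ((z_{α/2} + z_β)/C)² + 3.
(1.960 + 0.674) / 0.4477 = 2.634 / 0.4477 = 5.883.
n = 5.883² + 3 = 34.61 + 3 = 37.6.
Round up.

n = 38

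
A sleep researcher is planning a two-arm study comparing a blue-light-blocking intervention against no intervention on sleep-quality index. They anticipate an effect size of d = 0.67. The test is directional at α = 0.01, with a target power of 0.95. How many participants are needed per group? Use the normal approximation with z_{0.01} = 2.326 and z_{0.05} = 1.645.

For two independent groups with equal n: n = 2·((z_{α} + z_β) / d)².
z_{α} + z_β = 2.326 + 1.645 = 3.971.
n = 2 × (3.971 / 0.67)² = 2 × 5.927² = 2 × 35.13 = 70.3.
Round up to the next whole participant.

n = 71 per group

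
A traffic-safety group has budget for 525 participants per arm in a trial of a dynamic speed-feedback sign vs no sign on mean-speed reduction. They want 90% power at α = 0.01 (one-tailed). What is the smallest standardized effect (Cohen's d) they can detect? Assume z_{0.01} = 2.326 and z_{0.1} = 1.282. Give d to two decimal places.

d_min ≈ 0.22

For two independent groups of n = 525 each: d_min = (z_{α} + z_β)·√(2/n).
z-sum = 2.326 + 1.282 = 3.608.
d_min = 3.608 × √(2/525) = 3.608 × 0.0617 = 0.223.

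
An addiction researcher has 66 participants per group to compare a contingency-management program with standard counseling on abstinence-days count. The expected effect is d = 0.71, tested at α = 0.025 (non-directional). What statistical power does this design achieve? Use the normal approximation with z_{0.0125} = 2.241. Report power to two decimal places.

For two equal groups, power = Φ(d·√(n/2) − z_{α/2}).
d·√(n/2) = 0.71 × √(66/2) = 0.71 × 5.745 = 4.079.
z_β = 4.079 − 2.241 = 1.838.
Power = Φ(1.838) = 0.967.

power ≈ 0.97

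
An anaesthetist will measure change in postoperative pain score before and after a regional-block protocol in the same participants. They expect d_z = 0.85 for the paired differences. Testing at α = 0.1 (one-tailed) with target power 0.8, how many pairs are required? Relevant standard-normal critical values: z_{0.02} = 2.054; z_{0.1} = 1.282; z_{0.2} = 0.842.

n = 7 pairs

For a paired (one-sample on differences) test: n = ((z_{α} + z_β) / d)².
z_{α} + z_β = 1.282 + 0.842 = 2.124.
n = (2.124 / 0.85)² = 2.499² = 6.24.
Round up.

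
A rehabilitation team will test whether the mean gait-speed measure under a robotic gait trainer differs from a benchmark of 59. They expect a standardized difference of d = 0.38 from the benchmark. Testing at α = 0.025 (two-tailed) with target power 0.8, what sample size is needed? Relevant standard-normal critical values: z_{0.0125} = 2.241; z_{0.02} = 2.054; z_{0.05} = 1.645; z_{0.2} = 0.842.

For a one-sample test: n = ((z_{α/2} + z_β) / d)².
z_{α/2} + z_β = 2.241 + 0.842 = 3.083.
n = (3.083 / 0.38)² = 8.113² = 65.82.
Round up.

n = 66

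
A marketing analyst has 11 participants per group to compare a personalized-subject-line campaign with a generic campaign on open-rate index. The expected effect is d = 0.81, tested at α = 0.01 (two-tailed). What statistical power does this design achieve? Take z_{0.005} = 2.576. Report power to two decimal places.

For two equal groups, power = Φ(d·√(n/2) − z_{α/2}).
d·√(n/2) = 0.81 × √(11/2) = 0.81 × 2.345 = 1.900.
z_β = 1.900 − 2.576 = -0.676.
Power = Φ(-0.676) = 0.249.

power ≈ 0.25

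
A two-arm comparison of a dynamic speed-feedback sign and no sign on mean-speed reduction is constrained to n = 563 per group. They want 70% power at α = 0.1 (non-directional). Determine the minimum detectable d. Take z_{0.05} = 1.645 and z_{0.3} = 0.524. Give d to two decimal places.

d_min ≈ 0.13

For two independent groups of n = 563 each: d_min = (z_{α/2} + z_β)·√(2/n).
z-sum = 1.645 + 0.524 = 2.169.
d_min = 2.169 × √(2/563) = 2.169 × 0.0596 = 0.129.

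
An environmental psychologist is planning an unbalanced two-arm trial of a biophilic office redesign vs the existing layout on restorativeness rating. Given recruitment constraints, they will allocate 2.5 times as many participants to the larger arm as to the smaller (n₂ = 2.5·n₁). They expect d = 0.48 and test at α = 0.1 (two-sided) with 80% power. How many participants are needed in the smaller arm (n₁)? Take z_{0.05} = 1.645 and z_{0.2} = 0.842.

n₁ = 38

With allocation ratio k = n₂/n₁ = 2.5, Var(x̄₁−x̄₂) = σ²(1/n₁ + 1/(k·n₁)) = σ²·(k+1)/(k·n₁).
So n₁ = (1 + 1/k)·((z_{α/2} + z_β)/d)² = 1.400 × (2.487/0.48)².
n₁ = 1.400 × 26.85 = 37.6.
Round up: n₁ = 38, giving n₂ = 2.5 × 38 = 95.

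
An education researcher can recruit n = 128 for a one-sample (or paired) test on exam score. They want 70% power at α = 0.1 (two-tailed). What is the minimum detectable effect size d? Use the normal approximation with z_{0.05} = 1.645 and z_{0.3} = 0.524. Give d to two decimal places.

d_min ≈ 0.19

For a single sample (or paired design) of n = 128: d_min = (z_{α/2} + z_β)/√n.
z-sum = 1.645 + 0.524 = 2.169.
d_min = 2.169 / √128 = 2.169 / 11.314 = 0.192.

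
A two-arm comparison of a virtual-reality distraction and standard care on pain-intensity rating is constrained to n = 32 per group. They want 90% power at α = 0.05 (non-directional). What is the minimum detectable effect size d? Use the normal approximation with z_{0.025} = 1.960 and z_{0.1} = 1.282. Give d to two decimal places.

d_min ≈ 0.81

For two independent groups of n = 32 each: d_min = (z_{α/2} + z_β)·√(2/n).
z-sum = 1.960 + 1.282 = 3.242.
d_min = 3.242 × √(2/32) = 3.242 × 0.2500 = 0.810.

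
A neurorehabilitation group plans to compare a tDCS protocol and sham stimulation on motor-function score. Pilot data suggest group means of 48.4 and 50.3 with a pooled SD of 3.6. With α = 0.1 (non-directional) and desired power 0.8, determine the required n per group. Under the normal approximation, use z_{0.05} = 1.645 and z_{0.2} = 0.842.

Cohen's d = |M₁ − M₂| / SD_pooled = |48.4 − 50.3| / 3.6 = 1.9 / 3.6 = 0.528.
For two independent groups with equal n: n = 2·((z_{α/2} + z_β) / d)².
z_{α/2} + z_β = 1.645 + 0.842 = 2.487.
n = 2 × (2.487 / 0.528)² = 2 × 4.710² = 2 × 22.19 = 44.4.
Round up to the next whole participant.

n = 45 per group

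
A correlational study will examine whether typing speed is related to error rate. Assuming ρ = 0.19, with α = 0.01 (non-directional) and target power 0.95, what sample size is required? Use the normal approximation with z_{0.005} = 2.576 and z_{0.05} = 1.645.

n = 485

Fisher's z: C = ½·ln((1+r)/(1−r)) = ½·ln(1.4691) = 0.1923.
n = ((z_{α/2} + z_β)/C)² + 3.
(2.576 + 1.645) / 0.1923 = 4.221 / 0.1923 = 21.950.
n = 21.950² + 3 = 481.81 + 3 = 484.8.
Round up.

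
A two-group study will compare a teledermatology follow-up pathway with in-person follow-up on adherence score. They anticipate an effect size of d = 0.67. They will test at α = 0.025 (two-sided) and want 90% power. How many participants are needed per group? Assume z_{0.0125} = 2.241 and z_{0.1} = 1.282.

n = 56 per group

For two independent groups with equal n: n = 2·((z_{α/2} + z_β) / d)².
z_{α/2} + z_β = 2.241 + 1.282 = 3.523.
n = 2 × (3.523 / 0.67)² = 2 × 5.258² = 2 × 27.65 = 55.3.
Round up to the next whole participant.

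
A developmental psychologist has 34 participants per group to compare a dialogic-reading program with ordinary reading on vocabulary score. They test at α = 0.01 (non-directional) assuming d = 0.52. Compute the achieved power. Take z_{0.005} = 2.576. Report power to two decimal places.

For two equal groups, power = Φ(d·√(n/2) − z_{α/2}).
d·√(n/2) = 0.52 × √(34/2) = 0.52 × 4.123 = 2.144.
z_β = 2.144 − 2.576 = -0.432.
Power = Φ(-0.432) = 0.333.

power ≈ 0.33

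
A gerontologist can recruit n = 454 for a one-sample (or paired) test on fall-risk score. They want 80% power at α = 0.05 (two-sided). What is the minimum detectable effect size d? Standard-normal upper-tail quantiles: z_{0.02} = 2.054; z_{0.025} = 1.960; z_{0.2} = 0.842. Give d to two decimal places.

d_min ≈ 0.13

For a single sample (or paired design) of n = 454: d_min = (z_{α/2} + z_β)/√n.
z-sum = 1.960 + 0.842 = 2.802.
d_min = 2.802 / √454 = 2.802 / 21.307 = 0.132.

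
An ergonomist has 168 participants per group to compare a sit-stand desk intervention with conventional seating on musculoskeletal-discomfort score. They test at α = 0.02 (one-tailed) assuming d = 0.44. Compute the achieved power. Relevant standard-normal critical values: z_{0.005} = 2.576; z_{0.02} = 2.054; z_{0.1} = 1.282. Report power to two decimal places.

power ≈ 0.98

For two equal groups, power = Φ(d·√(n/2) − z_{α}).
d·√(n/2) = 0.44 × √(168/2) = 0.44 × 9.165 = 4.033.
z_β = 4.033 − 2.054 = 1.979.
Power = Φ(1.979) = 0.976.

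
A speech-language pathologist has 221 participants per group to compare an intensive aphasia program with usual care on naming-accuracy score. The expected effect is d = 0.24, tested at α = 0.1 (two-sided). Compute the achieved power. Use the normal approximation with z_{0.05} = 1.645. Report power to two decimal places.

For two equal groups, power = Φ(d·√(n/2) − z_{α/2}).
d·√(n/2) = 0.24 × √(221/2) = 0.24 × 10.512 = 2.523.
z_β = 2.523 − 1.645 = 0.878.
Power = Φ(0.878) = 0.810.

power ≈ 0.81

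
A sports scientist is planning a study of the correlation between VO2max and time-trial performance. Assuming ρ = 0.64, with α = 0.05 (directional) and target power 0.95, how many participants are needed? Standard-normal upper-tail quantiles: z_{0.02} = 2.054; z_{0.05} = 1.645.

n = 22

Fisher's z: C = ½·ln((1+r)/(1−r)) = ½·ln(4.5556) = 0.7582.
n = ((z_{α} + z_β)/C)² + 3.
(1.645 + 1.645) / 0.7582 = 3.290 / 0.7582 = 4.339.
n = 4.339² + 3 = 18.83 + 3 = 21.8.
Round up.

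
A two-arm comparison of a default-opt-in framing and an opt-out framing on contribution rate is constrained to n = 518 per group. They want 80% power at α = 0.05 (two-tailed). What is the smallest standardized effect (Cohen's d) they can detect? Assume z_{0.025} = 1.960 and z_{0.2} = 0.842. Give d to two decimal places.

For two independent groups of n = 518 each: d_min = (z_{α/2} + z_β)·√(2/n).
z-sum = 1.960 + 0.842 = 2.802.
d_min = 2.802 × √(2/518) = 2.802 × 0.0621 = 0.174.

d_min ≈ 0.17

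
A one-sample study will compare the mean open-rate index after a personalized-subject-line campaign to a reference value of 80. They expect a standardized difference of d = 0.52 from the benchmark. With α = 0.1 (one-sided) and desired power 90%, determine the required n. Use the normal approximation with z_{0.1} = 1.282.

n = 25

For a one-sample test: n = ((z_{α} + z_β) / d)².
z_{α} + z_β = 1.282 + 1.282 = 2.564.
n = (2.564 / 0.52)² = 4.931² = 24.31.
Round up.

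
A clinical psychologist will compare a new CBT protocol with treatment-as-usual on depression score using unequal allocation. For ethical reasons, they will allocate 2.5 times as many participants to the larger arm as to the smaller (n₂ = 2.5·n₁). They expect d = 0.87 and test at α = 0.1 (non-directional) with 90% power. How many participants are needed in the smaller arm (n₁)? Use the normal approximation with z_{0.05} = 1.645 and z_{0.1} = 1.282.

n₁ = 16

With allocation ratio k = n₂/n₁ = 2.5, Var(x̄₁−x̄₂) = σ²(1/n₁ + 1/(k·n₁)) = σ²·(k+1)/(k·n₁).
So n₁ = (1 + 1/k)·((z_{α/2} + z_β)/d)² = 1.400 × (2.927/0.87)².
n₁ = 1.400 × 11.32 = 15.8.
Round up: n₁ = 16, giving n₂ = 2.5 × 16 = 40.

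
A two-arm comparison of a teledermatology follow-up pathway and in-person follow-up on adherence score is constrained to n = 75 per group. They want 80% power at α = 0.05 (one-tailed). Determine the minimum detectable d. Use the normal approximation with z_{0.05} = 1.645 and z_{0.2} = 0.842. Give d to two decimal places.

For two independent groups of n = 75 each: d_min = (z_{α} + z_β)·√(2/n).
z-sum = 1.645 + 0.842 = 2.487.
d_min = 2.487 × √(2/75) = 2.487 × 0.1633 = 0.406.

d_min ≈ 0.41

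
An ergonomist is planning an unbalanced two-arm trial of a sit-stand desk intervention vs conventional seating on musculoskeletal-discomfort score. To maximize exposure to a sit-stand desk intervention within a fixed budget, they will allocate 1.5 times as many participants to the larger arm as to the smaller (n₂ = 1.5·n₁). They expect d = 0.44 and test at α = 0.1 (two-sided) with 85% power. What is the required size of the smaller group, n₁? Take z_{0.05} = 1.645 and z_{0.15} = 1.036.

With allocation ratio k = n₂/n₁ = 1.5, Var(x̄₁−x̄₂) = σ²(1/n₁ + 1/(k·n₁)) = σ²·(k+1)/(k·n₁).
So n₁ = (1 + 1/k)·((z_{α/2} + z_β)/d)² = 1.667 × (2.681/0.44)².
n₁ = 1.667 × 37.13 = 61.9.
Round up: n₁ = 62, giving n₂ = 1.5 × 62 = 93.

n₁ = 62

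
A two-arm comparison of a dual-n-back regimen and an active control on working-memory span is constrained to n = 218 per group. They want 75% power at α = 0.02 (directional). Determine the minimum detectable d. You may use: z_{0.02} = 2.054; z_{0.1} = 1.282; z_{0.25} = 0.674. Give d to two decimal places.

d_min ≈ 0.26

For two independent groups of n = 218 each: d_min = (z_{α} + z_β)·√(2/n).
z-sum = 2.054 + 0.674 = 2.728.
d_min = 2.728 × √(2/218) = 2.728 × 0.0958 = 0.261.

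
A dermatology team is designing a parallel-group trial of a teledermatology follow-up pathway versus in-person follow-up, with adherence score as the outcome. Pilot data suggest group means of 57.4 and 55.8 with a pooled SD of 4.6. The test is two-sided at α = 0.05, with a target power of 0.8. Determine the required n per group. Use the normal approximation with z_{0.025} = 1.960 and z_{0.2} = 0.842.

Cohen's d = |M₁ − M₂| / SD_pooled = |57.4 − 55.8| / 4.6 = 1.6 / 4.6 = 0.348.
For two independent groups with equal n: n = 2·((z_{α/2} + z_β) / d)².
z_{α/2} + z_β = 1.960 + 0.842 = 2.802.
n = 2 × (2.802 / 0.348)² = 2 × 8.052² = 2 × 64.83 = 129.7.
Round up to the next whole participant.

n = 130 per group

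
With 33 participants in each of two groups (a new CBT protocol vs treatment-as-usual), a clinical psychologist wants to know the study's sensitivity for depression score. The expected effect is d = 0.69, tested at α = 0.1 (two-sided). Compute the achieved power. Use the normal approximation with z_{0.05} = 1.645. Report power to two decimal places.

power ≈ 0.88

For two equal groups, power = Φ(d·√(n/2) − z_{α/2}).
d·√(n/2) = 0.69 × √(33/2) = 0.69 × 4.062 = 2.803.
z_β = 2.803 − 1.645 = 1.158.
Power = Φ(1.158) = 0.877.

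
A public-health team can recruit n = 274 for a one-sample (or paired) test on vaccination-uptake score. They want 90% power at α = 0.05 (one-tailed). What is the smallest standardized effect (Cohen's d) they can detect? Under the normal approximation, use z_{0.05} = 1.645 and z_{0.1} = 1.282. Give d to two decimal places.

For a single sample (or paired design) of n = 274: d_min = (z_{α} + z_β)/√n.
z-sum = 1.645 + 1.282 = 2.927.
d_min = 2.927 / √274 = 2.927 / 16.553 = 0.177.

d_min ≈ 0.18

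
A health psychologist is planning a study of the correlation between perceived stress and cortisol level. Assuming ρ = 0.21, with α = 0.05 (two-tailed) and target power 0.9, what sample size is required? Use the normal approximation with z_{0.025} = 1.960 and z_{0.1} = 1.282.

Fisher's z: C = ½·ln((1+r)/(1−r)) = ½·ln(1.5316) = 0.2132.
n = ((z_{α/2} + z_β)/C)² + 3.
(1.960 + 1.282) / 0.2132 = 3.242 / 0.2132 = 15.206.
n = 15.206² + 3 = 231.23 + 3 = 234.2.
Round up.

n = 235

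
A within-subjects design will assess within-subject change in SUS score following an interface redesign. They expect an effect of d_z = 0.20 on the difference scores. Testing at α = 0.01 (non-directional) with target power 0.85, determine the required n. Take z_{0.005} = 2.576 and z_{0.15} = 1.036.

n = 327 pairs

For a paired (one-sample on differences) test: n = ((z_{α/2} + z_β) / d)².
z_{α/2} + z_β = 2.576 + 1.036 = 3.612.
n = (3.612 / 0.20)² = 18.060² = 326.16.
Round up.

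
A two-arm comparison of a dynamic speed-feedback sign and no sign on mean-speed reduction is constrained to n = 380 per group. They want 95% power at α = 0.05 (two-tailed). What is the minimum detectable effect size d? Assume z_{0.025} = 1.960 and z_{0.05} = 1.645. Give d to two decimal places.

For two independent groups of n = 380 each: d_min = (z_{α/2} + z_β)·√(2/n).
z-sum = 1.960 + 1.645 = 3.605.
d_min = 3.605 × √(2/380) = 3.605 × 0.0725 = 0.262.

d_min ≈ 0.26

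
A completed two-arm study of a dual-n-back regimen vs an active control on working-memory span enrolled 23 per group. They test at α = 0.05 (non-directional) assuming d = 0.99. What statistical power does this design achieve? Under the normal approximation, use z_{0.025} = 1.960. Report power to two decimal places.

For two equal groups, power = Φ(d·√(n/2) − z_{α/2}).
d·√(n/2) = 0.99 × √(23/2) = 0.99 × 3.391 = 3.357.
z_β = 3.357 − 1.960 = 1.397.
Power = Φ(1.397) = 0.919.

power ≈ 0.92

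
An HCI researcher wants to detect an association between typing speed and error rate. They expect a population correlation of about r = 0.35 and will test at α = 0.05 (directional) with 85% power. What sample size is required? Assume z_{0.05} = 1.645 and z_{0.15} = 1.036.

Fisher's z: C = ½·ln((1+r)/(1−r)) = ½·ln(2.0769) = 0.3654.
n = ((z_{α} + z_β)/C)² + 3.
(1.645 + 1.036) / 0.3654 = 2.681 / 0.3654 = 7.337.
n = 7.337² + 3 = 53.83 + 3 = 56.8.
Round up.

n = 57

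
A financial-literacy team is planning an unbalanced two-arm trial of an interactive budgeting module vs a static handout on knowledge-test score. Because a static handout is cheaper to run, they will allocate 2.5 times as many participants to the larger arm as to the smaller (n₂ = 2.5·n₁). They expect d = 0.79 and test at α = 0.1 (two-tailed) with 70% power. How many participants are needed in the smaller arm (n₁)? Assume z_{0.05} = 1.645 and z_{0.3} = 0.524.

With allocation ratio k = n₂/n₁ = 2.5, Var(x̄₁−x̄₂) = σ²(1/n₁ + 1/(k·n₁)) = σ²·(k+1)/(k·n₁).
So n₁ = (1 + 1/k)·((z_{α/2} + z_β)/d)² = 1.400 × (2.169/0.79)².
n₁ = 1.400 × 7.54 = 10.6.
Round up: n₁ = 11, giving n₂ = ⌈2.5 × 11⌉ = ⌈27.5⌉ = 28.

n₁ = 11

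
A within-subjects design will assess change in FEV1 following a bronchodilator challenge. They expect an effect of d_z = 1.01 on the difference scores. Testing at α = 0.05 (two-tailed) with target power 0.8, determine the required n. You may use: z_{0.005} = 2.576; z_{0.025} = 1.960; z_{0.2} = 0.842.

n = 8 pairs

For a paired (one-sample on differences) test: n = ((z_{α/2} + z_β) / d)².
z_{α/2} + z_β = 1.960 + 0.842 = 2.802.
n = (2.802 / 1.01)² = 2.774² = 7.70.
Round up.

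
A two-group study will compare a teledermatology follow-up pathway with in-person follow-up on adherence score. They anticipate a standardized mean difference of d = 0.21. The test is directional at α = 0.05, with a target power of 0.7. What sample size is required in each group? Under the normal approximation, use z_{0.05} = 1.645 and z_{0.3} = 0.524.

For two independent groups with equal n: n = 2·((z_{α} + z_β) / d)².
z_{α} + z_β = 1.645 + 0.524 = 2.169.
n = 2 × (2.169 / 0.21)² = 2 × 10.329² = 2 × 106.68 = 213.4.
Round up to the next whole participant.

n = 214 per group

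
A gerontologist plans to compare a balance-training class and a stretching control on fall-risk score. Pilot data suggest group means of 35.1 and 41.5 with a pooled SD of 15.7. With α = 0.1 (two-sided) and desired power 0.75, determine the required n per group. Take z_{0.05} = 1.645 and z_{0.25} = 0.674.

Cohen's d = |M₁ − M₂| / SD_pooled = |35.1 − 41.5| / 15.7 = 6.4 / 15.7 = 0.408.
For two independent groups with equal n: n = 2·((z_{α/2} + z_β) / d)².
z_{α/2} + z_β = 1.645 + 0.674 = 2.319.
n = 2 × (2.319 / 0.408)² = 2 × 5.684² = 2 × 32.31 = 64.6.
Round up to the next whole participant.

n = 65 per group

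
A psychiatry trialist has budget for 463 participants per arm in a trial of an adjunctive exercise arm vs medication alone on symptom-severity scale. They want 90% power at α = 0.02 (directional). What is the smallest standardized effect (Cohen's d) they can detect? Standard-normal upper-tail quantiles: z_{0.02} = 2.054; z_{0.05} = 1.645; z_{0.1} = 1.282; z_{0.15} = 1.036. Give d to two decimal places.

d_min ≈ 0.22

For two independent groups of n = 463 each: d_min = (z_{α} + z_β)·√(2/n).
z-sum = 2.054 + 1.282 = 3.336.
d_min = 3.336 × √(2/463) = 3.336 × 0.0657 = 0.219.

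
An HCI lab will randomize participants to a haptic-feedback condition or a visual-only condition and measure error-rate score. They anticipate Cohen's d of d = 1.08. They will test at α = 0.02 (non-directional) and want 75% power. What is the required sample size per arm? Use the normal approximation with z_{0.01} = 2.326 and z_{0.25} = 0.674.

For two independent groups with equal n: n = 2·((z_{α/2} + z_β) / d)².
z_{α/2} + z_β = 2.326 + 0.674 = 3.000.
n = 2 × (3.000 / 1.08)² = 2 × 2.778² = 2 × 7.72 = 15.4.
Round up to the next whole participant.

n = 16 per group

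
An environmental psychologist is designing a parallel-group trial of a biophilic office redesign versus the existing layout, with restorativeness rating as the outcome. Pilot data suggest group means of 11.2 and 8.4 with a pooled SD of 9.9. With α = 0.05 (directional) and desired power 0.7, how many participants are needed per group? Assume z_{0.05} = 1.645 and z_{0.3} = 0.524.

Cohen's d = |M₁ − M₂| / SD_pooled = |11.2 − 8.4| / 9.9 = 2.8 / 9.9 = 0.283.
For two independent groups with equal n: n = 2·((z_{α} + z_β) / d)².
z_{α} + z_β = 1.645 + 0.524 = 2.169.
n = 2 × (2.169 / 0.283)² = 2 × 7.664² = 2 × 58.74 = 117.5.
Round up to the next whole participant.

n = 118 per group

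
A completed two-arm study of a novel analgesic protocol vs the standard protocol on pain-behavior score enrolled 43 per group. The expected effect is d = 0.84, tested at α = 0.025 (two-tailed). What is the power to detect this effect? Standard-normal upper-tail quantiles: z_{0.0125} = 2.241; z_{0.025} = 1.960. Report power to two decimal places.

power ≈ 0.95

For two equal groups, power = Φ(d·√(n/2) − z_{α/2}).
d·√(n/2) = 0.84 × √(43/2) = 0.84 × 4.637 = 3.895.
z_β = 3.895 − 2.241 = 1.654.
Power = Φ(1.654) = 0.951.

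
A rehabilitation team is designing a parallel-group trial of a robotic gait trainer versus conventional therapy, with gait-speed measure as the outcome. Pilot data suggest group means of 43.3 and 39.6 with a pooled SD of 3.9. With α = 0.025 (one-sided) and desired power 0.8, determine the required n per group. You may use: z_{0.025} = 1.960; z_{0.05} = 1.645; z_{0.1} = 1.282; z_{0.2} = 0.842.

Cohen's d = |M₁ − M₂| / SD_pooled = |43.3 − 39.6| / 3.9 = 3.7 / 3.9 = 0.949.
For two independent groups with equal n: n = 2·((z_{α} + z_β) / d)².
z_{α} + z_β = 1.960 + 0.842 = 2.802.
n = 2 × (2.802 / 0.949)² = 2 × 2.953² = 2 × 8.72 = 17.4.
Round up to the next whole participant.

n = 18 per group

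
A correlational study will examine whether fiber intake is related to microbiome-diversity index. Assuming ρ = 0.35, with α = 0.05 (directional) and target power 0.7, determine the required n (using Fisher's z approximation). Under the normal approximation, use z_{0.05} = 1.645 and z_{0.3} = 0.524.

n = 39

Fisher's z: C = ½·ln((1+r)/(1−r)) = ½·ln(2.0769) = 0.3654.
n = ((z_{α} + z_β)/C)² + 3.
(1.645 + 0.524) / 0.3654 = 2.169 / 0.3654 = 5.936.
n = 5.936² + 3 = 35.24 + 3 = 38.2.
Round up.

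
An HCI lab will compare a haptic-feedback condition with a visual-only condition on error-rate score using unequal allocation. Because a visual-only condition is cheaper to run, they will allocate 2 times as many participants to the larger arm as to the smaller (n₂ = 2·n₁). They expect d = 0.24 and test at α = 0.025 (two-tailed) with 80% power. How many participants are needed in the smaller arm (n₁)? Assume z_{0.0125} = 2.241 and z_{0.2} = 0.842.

With allocation ratio k = n₂/n₁ = 2, Var(x̄₁−x̄₂) = σ²(1/n₁ + 1/(k·n₁)) = σ²·(k+1)/(k·n₁).
So n₁ = (1 + 1/k)·((z_{α/2} + z_β)/d)² = 1.500 × (3.083/0.24)².
n₁ = 1.500 × 165.02 = 247.5.
Round up: n₁ = 248, giving n₂ = 2 × 248 = 496.

n₁ = 248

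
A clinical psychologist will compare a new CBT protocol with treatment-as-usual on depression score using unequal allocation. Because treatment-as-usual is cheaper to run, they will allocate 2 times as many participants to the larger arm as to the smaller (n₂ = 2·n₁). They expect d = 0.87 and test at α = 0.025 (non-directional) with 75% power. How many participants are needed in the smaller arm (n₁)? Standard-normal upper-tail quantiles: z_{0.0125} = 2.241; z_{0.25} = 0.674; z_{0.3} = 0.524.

With allocation ratio k = n₂/n₁ = 2, Var(x̄₁−x̄₂) = σ²(1/n₁ + 1/(k·n₁)) = σ²·(k+1)/(k·n₁).
So n₁ = (1 + 1/k)·((z_{α/2} + z_β)/d)² = 1.500 × (2.915/0.87)².
n₁ = 1.500 × 11.23 = 16.8.
Round up: n₁ = 17, giving n₂ = 2 × 17 = 34.

n₁ = 17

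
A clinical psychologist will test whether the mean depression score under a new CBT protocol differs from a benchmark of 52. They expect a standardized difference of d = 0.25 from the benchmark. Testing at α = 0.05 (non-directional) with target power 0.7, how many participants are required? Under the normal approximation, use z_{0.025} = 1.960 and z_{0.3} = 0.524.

n = 99

For a one-sample test: n = ((z_{α/2} + z_β) / d)².
z_{α/2} + z_β = 1.960 + 0.524 = 2.484.
n = (2.484 / 0.25)² = 9.936² = 98.72.
Round up.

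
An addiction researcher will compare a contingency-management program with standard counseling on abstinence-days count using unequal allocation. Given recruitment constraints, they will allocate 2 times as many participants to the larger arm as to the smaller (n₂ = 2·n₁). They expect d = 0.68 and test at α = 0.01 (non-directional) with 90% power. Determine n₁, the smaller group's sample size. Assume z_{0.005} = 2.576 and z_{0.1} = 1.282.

With allocation ratio k = n₂/n₁ = 2, Var(x̄₁−x̄₂) = σ²(1/n₁ + 1/(k·n₁)) = σ²·(k+1)/(k·n₁).
So n₁ = (1 + 1/k)·((z_{α/2} + z_β)/d)² = 1.500 × (3.858/0.68)².
n₁ = 1.500 × 32.19 = 48.3.
Round up: n₁ = 49, giving n₂ = 2 × 49 = 98.

n₁ = 49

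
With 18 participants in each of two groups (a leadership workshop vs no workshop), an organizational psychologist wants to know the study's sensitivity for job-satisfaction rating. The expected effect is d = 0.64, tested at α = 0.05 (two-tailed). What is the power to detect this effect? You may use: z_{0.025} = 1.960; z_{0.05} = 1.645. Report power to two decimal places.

power ≈ 0.48

For two equal groups, power = Φ(d·√(n/2) − z_{α/2}).
d·√(n/2) = 0.64 × √(18/2) = 0.64 × 3.000 = 1.920.
z_β = 1.920 − 1.960 = -0.040.
Power = Φ(-0.040) = 0.484.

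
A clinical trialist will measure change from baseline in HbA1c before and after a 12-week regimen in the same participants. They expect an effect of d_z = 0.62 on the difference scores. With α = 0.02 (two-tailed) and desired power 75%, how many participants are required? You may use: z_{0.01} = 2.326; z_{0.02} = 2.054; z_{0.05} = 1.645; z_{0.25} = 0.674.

n = 24 pairs

For a paired (one-sample on differences) test: n = ((z_{α/2} + z_β) / d)².
z_{α/2} + z_β = 2.326 + 0.674 = 3.000.
n = (3.000 / 0.62)² = 4.839² = 23.41.
Round up.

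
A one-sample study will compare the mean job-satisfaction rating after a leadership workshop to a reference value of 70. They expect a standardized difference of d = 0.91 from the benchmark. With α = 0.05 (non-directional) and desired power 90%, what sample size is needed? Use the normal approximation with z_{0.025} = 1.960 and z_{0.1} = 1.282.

n = 13

For a one-sample test: n = ((z_{α/2} + z_β) / d)².
z_{α/2} + z_β = 1.960 + 1.282 = 3.242.
n = (3.242 / 0.91)² = 3.563² = 12.69.
Round up.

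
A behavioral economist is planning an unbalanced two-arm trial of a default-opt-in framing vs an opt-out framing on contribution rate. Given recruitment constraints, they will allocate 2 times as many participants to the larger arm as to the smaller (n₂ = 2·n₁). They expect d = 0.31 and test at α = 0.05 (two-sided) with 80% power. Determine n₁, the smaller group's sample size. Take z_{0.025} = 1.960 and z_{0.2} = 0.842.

n₁ = 123

With allocation ratio k = n₂/n₁ = 2, Var(x̄₁−x̄₂) = σ²(1/n₁ + 1/(k·n₁)) = σ²·(k+1)/(k·n₁).
So n₁ = (1 + 1/k)·((z_{α/2} + z_β)/d)² = 1.500 × (2.802/0.31)².
n₁ = 1.500 × 81.70 = 122.5.
Round up: n₁ = 123, giving n₂ = 2 × 123 = 246.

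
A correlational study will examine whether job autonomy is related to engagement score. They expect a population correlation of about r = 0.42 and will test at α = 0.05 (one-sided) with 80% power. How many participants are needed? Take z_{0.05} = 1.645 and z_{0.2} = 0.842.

n = 34

Fisher's z: C = ½·ln((1+r)/(1−r)) = ½·ln(2.4483) = 0.4477.
n = ((z_{α} + z_β)/C)² + 3.
(1.645 + 0.842) / 0.4477 = 2.487 / 0.4477 = 5.555.
n = 5.555² + 3 = 30.86 + 3 = 33.9.
Round up.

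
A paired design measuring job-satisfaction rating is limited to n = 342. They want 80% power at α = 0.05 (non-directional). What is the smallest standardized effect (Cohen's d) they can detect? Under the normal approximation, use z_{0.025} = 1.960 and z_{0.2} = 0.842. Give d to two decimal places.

d_min ≈ 0.15

For a single sample (or paired design) of n = 342: d_min = (z_{α/2} + z_β)/√n.
z-sum = 1.960 + 0.842 = 2.802.
d_min = 2.802 / √342 = 2.802 / 18.493 = 0.152.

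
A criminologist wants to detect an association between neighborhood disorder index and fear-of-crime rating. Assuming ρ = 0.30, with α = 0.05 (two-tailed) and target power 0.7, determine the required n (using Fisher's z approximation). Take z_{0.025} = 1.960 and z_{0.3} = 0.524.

Fisher's z: C = ½·ln((1+r)/(1−r)) = ½·ln(1.8571) = 0.3095.
n = ((z_{α/2} + z_β)/C)² + 3.
(1.960 + 0.524) / 0.3095 = 2.484 / 0.3095 = 8.026.
n = 8.026² + 3 = 64.41 + 3 = 67.4.
Round up.

n = 68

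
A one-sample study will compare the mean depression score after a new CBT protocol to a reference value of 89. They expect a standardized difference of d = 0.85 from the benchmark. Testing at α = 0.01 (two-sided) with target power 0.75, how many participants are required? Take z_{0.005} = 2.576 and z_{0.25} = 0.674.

For a one-sample test: n = ((z_{α/2} + z_β) / d)².
z_{α/2} + z_β = 2.576 + 0.674 = 3.250.
n = (3.250 / 0.85)² = 3.824² = 14.62.
Round up.

n = 15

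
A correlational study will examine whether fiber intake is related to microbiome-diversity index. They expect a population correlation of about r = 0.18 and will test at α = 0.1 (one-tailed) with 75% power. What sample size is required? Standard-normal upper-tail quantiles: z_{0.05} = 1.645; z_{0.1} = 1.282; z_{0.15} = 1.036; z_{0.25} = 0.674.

Fisher's z: C = ½·ln((1+r)/(1−r)) = ½·ln(1.4390) = 0.1820.
n = ((z_{α} + z_β)/C)² + 3.
(1.282 + 0.674) / 0.1820 = 1.956 / 0.1820 = 10.747.
n = 10.747² + 3 = 115.50 + 3 = 118.5.
Round up.

n = 119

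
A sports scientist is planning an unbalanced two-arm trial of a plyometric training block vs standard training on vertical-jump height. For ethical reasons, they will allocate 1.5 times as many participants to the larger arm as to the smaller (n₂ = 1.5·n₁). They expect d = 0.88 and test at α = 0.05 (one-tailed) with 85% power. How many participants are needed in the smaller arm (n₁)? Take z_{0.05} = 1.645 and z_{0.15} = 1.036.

n₁ = 16

With allocation ratio k = n₂/n₁ = 1.5, Var(x̄₁−x̄₂) = σ²(1/n₁ + 1/(k·n₁)) = σ²·(k+1)/(k·n₁).
So n₁ = (1 + 1/k)·((z_{α} + z_β)/d)² = 1.667 × (2.681/0.88)².
n₁ = 1.667 × 9.28 = 15.5.
Round up: n₁ = 16, giving n₂ = 1.5 × 16 = 24.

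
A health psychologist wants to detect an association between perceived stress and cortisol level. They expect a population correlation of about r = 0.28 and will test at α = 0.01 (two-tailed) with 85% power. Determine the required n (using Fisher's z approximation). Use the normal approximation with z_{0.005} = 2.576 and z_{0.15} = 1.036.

Fisher's z: C = ½·ln((1+r)/(1−r)) = ½·ln(1.7778) = 0.2877.
n = ((z_{α/2} + z_β)/C)² + 3.
(2.576 + 1.036) / 0.2877 = 3.612 / 0.2877 = 12.555.
n = 12.555² + 3 = 157.62 + 3 = 160.6.
Round up.

n = 161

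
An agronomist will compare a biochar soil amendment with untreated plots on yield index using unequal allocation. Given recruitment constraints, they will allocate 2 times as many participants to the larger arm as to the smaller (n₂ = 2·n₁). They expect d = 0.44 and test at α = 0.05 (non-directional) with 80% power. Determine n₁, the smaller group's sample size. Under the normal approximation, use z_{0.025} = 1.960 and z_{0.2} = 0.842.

With allocation ratio k = n₂/n₁ = 2, Var(x̄₁−x̄₂) = σ²(1/n₁ + 1/(k·n₁)) = σ²·(k+1)/(k·n₁).
So n₁ = (1 + 1/k)·((z_{α/2} + z_β)/d)² = 1.500 × (2.802/0.44)².
n₁ = 1.500 × 40.55 = 60.8.
Round up: n₁ = 61, giving n₂ = 2 × 61 = 122.

n₁ = 61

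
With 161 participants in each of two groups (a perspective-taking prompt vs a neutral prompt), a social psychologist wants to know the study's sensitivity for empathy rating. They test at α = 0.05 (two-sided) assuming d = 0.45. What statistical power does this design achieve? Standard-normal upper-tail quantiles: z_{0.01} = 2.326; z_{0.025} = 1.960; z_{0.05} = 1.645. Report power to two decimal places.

power ≈ 0.98

For two equal groups, power = Φ(d·√(n/2) − z_{α/2}).
d·√(n/2) = 0.45 × √(161/2) = 0.45 × 8.972 = 4.037.
z_β = 4.037 − 1.960 = 2.077.
Power = Φ(2.077) = 0.981.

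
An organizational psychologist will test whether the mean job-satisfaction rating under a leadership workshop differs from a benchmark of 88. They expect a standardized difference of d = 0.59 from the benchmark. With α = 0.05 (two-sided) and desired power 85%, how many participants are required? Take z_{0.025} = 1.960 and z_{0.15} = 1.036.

For a one-sample test: n = ((z_{α/2} + z_β) / d)².
z_{α/2} + z_β = 1.960 + 1.036 = 2.996.
n = (2.996 / 0.59)² = 5.078² = 25.79.
Round up.

n = 26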